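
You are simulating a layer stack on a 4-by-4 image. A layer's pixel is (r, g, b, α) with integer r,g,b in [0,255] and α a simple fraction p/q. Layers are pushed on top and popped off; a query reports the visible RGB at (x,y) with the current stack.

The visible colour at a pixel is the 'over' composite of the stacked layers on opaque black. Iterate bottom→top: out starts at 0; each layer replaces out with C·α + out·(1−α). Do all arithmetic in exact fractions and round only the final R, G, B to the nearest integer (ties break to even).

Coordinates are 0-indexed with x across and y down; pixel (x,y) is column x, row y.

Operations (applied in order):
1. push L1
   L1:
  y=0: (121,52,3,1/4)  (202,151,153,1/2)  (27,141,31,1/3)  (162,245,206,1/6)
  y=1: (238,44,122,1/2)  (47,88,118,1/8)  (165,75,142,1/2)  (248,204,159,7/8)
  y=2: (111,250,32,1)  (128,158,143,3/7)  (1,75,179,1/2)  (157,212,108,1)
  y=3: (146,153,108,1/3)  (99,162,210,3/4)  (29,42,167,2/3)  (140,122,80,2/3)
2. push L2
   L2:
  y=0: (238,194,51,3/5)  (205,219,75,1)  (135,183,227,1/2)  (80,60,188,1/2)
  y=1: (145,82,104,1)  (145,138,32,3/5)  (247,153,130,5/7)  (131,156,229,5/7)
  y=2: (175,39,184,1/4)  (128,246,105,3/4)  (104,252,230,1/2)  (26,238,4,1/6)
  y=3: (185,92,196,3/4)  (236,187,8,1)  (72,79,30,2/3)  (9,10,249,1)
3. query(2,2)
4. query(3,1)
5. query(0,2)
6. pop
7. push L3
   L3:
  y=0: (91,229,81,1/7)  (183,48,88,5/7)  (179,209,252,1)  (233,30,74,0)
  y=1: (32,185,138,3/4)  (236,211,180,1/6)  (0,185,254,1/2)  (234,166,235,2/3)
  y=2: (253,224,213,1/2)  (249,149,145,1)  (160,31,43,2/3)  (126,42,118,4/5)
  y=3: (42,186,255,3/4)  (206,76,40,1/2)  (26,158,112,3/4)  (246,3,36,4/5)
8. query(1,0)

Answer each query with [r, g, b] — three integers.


query (2,2) [L1,L2] — begin 0,0,0
after L1 α=1/2: [1/2, 75/2, 179/2]
after L2 α=1/2: [209/4, 579/4, 639/4]
= [52, 145, 160]

at x=3,y=1 over L1,L2:
L1 α=7/8: [217, 357/2, 1113/8]
L2 α=5/7: [1089/7, 1137/7, 5693/28]
= [156, 162, 203]

(0,2) stack=L1,L2; from [0,0,0]:
after L1 α=1: [111, 250, 32]
after L2 α=1/4: [127, 789/4, 70]
rounded: [127, 197, 70]

at x=1,y=0 over L1,L3:
L1 α=1/2: [101, 151/2, 153/2]
L3 α=5/7: [1117/7, 391/7, 593/7]
rounded: [160, 56, 85]


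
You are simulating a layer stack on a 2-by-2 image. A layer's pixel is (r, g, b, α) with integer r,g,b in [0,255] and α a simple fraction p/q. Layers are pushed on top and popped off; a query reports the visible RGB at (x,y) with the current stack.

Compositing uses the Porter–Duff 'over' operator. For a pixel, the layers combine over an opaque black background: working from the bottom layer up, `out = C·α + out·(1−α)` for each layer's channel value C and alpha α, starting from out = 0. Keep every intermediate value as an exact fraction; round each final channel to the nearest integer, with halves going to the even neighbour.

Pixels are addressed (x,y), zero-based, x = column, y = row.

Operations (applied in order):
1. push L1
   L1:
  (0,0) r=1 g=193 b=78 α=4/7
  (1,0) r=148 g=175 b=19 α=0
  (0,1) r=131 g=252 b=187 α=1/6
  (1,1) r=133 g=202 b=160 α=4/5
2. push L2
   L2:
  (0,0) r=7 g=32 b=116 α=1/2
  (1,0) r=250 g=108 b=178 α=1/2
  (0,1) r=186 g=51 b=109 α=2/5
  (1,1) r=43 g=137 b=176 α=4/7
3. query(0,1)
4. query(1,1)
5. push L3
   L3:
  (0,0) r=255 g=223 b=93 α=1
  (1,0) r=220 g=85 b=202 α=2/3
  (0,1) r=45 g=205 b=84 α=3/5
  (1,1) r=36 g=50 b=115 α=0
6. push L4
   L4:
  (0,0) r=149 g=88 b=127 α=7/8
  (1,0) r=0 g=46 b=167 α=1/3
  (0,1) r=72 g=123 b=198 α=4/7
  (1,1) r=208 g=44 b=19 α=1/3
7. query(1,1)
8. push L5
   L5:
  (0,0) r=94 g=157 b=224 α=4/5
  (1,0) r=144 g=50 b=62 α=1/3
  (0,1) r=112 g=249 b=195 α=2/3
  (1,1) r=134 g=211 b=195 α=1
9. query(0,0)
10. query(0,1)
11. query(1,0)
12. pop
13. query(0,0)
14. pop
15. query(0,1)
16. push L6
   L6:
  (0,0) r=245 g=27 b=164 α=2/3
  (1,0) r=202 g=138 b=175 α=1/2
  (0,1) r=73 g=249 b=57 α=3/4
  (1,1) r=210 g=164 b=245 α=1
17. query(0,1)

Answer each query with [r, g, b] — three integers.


(0,1) stack=L1,L2; from [0,0,0]:
after L1 α=1/6: [131/6, 42, 187/6]
after L2 α=2/5: [175/2, 228/5, 623/10]
rounded: [88, 46, 62]

at x=1,y=1 over L1,L2:
+L1 (α=4/5) → [532/5, 808/5, 128]
+L2 (α=4/7) → [2456/35, 5164/35, 1088/7]
→ [70, 148, 155]

query (1,1) [L1,L2,L3,L4] — begin 0,0,0
+L1 (α=4/5) → [532/5, 808/5, 128]
+L2 (α=4/7) → [2456/35, 5164/35, 1088/7]
+L3 (α=0) → [2456/35, 5164/35, 1088/7]
+L4 (α=1/3) → [4064/35, 3956/35, 2309/21]
→ [116, 113, 110]

at x=0,y=0 over L1,L2,L3,L4,L5:
L1 α=4/7: [4/7, 772/7, 312/7]
L2 α=1/2: [53/14, 498/7, 562/7]
L3 α=1: [255, 223, 93]
L4 α=7/8: [649/4, 839/8, 491/4]
L5 α=4/5: [2153/20, 5863/40, 815/4]
= [108, 147, 204]

at x=0,y=1 over L1,L2,L3,L4,L5:
after L1 α=1/6: [131/6, 42, 187/6]
after L2 α=2/5: [175/2, 228/5, 623/10]
after L3 α=3/5: [62, 3531/25, 1883/25]
after L4 α=4/7: [474/7, 22893/175, 25449/175]
after L5 α=2/3: [2042/21, 36681/175, 31233/175]
= [97, 210, 178]

query (1,0) [L1,L2,L3,L4,L5] — begin 0,0,0
+L1 (α=0) → [0, 0, 0]
+L2 (α=1/2) → [125, 54, 89]
+L3 (α=2/3) → [565/3, 224/3, 493/3]
+L4 (α=1/3) → [1130/9, 586/9, 1487/9]
+L5 (α=1/3) → [3556/27, 1622/27, 3532/27]
→ [132, 60, 131]

at x=0,y=0 over L1,L2,L3,L4:
+L1 (α=4/7) → [4/7, 772/7, 312/7]
+L2 (α=1/2) → [53/14, 498/7, 562/7]
+L3 (α=1) → [255, 223, 93]
+L4 (α=7/8) → [649/4, 839/8, 491/4]
→ [162, 105, 123]

query (0,1) [L1,L2,L3] — begin 0,0,0
+L1 (α=1/6) → [131/6, 42, 187/6]
+L2 (α=2/5) → [175/2, 228/5, 623/10]
+L3 (α=3/5) → [62, 3531/25, 1883/25]
rounded: [62, 141, 75]

query (0,1) [L1,L2,L3,L6] — begin 0,0,0
after L1 α=1/6: [131/6, 42, 187/6]
after L2 α=2/5: [175/2, 228/5, 623/10]
after L3 α=3/5: [62, 3531/25, 1883/25]
after L6 α=3/4: [281/4, 11103/50, 3079/50]
→ [70, 222, 62]


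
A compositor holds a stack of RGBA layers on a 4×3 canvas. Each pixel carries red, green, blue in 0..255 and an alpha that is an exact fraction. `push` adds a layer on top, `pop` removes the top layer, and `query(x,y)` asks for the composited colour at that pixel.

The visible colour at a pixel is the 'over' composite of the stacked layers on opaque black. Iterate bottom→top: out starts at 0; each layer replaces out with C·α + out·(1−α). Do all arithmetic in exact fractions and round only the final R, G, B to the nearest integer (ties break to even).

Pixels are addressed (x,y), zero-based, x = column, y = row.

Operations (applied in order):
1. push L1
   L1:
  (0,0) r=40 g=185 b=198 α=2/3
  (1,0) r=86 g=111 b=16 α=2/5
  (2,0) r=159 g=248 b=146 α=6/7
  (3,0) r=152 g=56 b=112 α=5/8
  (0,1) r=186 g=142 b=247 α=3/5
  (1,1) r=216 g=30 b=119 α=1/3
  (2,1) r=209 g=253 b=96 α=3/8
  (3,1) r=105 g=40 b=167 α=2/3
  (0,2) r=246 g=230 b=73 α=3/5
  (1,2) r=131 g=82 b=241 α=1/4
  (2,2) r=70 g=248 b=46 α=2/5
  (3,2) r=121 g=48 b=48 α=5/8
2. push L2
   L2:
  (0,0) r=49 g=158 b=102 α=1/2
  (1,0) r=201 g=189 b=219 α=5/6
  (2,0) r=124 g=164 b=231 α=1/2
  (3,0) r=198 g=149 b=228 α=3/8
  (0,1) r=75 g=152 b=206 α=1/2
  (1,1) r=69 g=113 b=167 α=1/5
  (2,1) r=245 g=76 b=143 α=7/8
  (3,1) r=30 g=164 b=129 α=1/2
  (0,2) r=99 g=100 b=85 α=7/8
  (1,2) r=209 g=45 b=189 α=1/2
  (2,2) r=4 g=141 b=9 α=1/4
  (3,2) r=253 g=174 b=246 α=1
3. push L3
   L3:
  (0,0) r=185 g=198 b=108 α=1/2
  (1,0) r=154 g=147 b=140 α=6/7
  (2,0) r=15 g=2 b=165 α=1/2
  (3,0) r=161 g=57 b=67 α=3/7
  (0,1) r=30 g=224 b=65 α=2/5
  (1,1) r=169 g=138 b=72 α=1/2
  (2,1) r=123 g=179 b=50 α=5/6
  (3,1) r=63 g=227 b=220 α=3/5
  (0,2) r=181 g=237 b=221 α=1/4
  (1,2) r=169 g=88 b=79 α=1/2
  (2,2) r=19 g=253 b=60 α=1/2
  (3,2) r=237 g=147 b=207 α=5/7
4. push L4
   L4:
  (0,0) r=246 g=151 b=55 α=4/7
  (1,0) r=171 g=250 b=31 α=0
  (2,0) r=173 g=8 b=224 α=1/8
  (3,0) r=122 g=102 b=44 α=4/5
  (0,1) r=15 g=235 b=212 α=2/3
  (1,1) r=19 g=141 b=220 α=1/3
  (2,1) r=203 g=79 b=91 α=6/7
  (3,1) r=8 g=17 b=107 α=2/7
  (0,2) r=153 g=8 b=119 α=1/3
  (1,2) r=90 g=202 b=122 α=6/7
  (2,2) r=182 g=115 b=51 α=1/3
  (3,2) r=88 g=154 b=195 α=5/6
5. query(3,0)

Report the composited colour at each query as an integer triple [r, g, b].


at x=3,y=0 over L1,L2,L3,L4:
L1 α=5/8: [95, 35, 70]
L2 α=3/8: [1069/8, 311/4, 517/4]
L3 α=3/7: [2035/14, 482/7, 718/7]
L4 α=4/5: [8867/70, 3338/35, 390/7]
rounded: [127, 95, 56]


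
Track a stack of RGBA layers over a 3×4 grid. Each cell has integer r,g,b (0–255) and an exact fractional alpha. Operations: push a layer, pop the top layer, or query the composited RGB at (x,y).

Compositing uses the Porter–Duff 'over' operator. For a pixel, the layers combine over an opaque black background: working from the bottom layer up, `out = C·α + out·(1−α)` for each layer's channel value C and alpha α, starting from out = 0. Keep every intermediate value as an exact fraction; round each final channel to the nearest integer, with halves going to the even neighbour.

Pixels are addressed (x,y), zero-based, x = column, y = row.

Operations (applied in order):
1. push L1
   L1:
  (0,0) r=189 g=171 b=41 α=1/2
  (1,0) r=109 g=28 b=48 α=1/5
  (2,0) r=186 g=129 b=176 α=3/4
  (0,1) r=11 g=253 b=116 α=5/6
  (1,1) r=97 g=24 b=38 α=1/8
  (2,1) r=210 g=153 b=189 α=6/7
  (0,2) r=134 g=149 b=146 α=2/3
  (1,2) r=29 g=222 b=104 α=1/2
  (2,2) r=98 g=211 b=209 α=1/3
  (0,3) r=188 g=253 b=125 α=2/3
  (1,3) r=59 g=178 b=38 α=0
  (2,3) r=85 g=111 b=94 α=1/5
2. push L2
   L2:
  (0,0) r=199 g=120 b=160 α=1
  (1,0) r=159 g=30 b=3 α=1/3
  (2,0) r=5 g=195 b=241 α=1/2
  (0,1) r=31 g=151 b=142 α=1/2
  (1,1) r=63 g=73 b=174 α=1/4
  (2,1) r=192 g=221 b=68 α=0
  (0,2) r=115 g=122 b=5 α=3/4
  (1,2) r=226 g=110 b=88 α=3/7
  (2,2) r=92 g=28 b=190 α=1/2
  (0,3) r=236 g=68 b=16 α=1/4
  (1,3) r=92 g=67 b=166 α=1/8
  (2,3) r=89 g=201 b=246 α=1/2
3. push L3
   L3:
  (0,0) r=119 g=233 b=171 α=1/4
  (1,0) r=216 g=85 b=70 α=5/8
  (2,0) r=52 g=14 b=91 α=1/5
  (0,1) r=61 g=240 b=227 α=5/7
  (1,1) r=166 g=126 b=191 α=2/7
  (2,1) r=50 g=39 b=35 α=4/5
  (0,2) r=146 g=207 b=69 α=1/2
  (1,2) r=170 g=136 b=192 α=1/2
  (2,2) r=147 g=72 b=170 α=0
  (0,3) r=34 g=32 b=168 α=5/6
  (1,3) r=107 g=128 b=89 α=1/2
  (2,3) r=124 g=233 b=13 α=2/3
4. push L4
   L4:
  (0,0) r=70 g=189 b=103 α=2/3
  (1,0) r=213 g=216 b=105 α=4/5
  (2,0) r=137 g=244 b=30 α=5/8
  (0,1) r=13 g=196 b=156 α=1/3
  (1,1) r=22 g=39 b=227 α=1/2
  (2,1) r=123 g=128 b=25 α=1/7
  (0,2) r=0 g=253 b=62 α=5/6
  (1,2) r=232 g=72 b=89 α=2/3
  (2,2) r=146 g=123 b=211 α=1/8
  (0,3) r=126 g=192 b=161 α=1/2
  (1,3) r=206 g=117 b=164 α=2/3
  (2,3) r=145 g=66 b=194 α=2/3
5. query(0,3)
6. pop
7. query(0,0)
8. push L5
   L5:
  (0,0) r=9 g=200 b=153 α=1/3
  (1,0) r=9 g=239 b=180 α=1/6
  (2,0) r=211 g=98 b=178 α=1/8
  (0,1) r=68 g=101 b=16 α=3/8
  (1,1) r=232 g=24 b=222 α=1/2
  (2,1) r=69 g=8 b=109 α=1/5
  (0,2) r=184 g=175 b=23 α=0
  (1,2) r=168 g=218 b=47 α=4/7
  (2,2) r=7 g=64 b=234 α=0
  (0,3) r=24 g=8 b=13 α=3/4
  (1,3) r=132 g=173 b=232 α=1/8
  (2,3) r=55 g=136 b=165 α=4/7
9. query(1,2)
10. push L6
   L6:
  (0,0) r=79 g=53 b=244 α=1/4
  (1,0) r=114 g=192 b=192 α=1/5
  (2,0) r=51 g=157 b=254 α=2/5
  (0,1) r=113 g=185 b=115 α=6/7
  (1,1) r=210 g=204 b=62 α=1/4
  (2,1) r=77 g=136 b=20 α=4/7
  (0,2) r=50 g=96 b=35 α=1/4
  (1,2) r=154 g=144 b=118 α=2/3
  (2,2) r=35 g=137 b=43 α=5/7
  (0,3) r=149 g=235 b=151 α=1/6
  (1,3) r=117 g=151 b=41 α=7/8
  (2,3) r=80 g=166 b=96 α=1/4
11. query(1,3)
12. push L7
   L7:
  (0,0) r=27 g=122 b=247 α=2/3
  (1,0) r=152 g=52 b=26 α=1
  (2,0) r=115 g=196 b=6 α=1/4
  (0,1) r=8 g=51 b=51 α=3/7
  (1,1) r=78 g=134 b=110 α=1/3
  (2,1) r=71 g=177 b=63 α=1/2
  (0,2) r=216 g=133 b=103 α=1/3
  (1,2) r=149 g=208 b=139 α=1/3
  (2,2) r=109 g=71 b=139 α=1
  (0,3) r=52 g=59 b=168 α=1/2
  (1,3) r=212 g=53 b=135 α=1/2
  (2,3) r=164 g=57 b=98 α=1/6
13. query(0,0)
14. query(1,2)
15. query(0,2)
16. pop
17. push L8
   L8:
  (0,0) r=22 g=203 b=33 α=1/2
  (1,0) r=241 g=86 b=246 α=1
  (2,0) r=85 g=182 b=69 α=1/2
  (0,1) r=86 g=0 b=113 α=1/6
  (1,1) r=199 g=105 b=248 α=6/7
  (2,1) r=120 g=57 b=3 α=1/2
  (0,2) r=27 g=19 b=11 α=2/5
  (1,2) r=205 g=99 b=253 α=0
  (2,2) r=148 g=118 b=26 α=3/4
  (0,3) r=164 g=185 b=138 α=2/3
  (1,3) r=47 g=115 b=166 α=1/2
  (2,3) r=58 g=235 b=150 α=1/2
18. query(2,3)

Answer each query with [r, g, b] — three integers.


at x=0,y=3 over L1,L2,L3,L4:
L1 α=2/3: [376/3, 506/3, 250/3]
L2 α=1/4: [153, 287/2, 133/2]
L3 α=5/6: [323/6, 607/12, 1813/12]
L4 α=1/2: [1079/12, 2911/24, 3745/24]
→ [90, 121, 156]

query (0,0) [L1,L2,L3] — begin 0,0,0
after L1 α=1/2: [189/2, 171/2, 41/2]
after L2 α=1: [199, 120, 160]
after L3 α=1/4: [179, 593/4, 651/4]
→ [179, 148, 163]

(1,2) stack=L1,L2,L3,L5; from [0,0,0]:
after L1 α=1/2: [29/2, 111, 52]
after L2 α=3/7: [736/7, 774/7, 472/7]
after L3 α=1/2: [963/7, 863/7, 908/7]
after L5 α=4/7: [7593/49, 8693/49, 4040/49]
→ [155, 177, 82]

(1,3) stack=L1,L2,L3,L5,L6; from [0,0,0]:
after L1 α=0: [0, 0, 0]
after L2 α=1/8: [23/2, 67/8, 83/4]
after L3 α=1/2: [237/4, 1091/16, 439/8]
after L5 α=1/8: [2187/32, 10405/128, 4929/64]
after L6 α=7/8: [28395/256, 145701/1024, 23297/512]
= [111, 142, 46]

query (0,0) [L1,L2,L3,L5,L6,L7] — begin 0,0,0
+L1 (α=1/2) → [189/2, 171/2, 41/2]
+L2 (α=1) → [199, 120, 160]
+L3 (α=1/4) → [179, 593/4, 651/4]
+L5 (α=1/3) → [367/3, 331/2, 319/2]
+L6 (α=1/4) → [223/2, 1099/8, 1445/8]
+L7 (α=2/3) → [331/6, 1017/8, 1799/8]
= [55, 127, 225]

query (1,2) [L1,L2,L3,L5,L6,L7] — begin 0,0,0
after L1 α=1/2: [29/2, 111, 52]
after L2 α=3/7: [736/7, 774/7, 472/7]
after L3 α=1/2: [963/7, 863/7, 908/7]
after L5 α=4/7: [7593/49, 8693/49, 4040/49]
after L6 α=2/3: [22685/147, 22805/147, 15604/147]
after L7 α=1/3: [67273/441, 76186/441, 51641/441]
→ [153, 173, 117]

query (0,2) [L1,L2,L3,L5,L6,L7] — begin 0,0,0
after L1 α=2/3: [268/3, 298/3, 292/3]
after L2 α=3/4: [1303/12, 349/3, 337/12]
after L3 α=1/2: [3055/24, 485/3, 1165/24]
after L5 α=0: [3055/24, 485/3, 1165/24]
after L6 α=1/4: [3455/32, 581/4, 1445/32]
after L7 α=1/3: [6911/48, 847/6, 1031/16]
rounded: [144, 141, 64]

query (2,3) [L1,L2,L3,L5,L6,L8] — begin 0,0,0
after L1 α=1/5: [17, 111/5, 94/5]
after L2 α=1/2: [53, 558/5, 662/5]
after L3 α=2/3: [301/3, 2888/15, 264/5]
after L5 α=4/7: [521/7, 5608/35, 4092/35]
after L6 α=1/4: [2123/28, 11317/70, 3909/35]
after L8 α=1/2: [3747/56, 27767/140, 9159/70]
= [67, 198, 131]


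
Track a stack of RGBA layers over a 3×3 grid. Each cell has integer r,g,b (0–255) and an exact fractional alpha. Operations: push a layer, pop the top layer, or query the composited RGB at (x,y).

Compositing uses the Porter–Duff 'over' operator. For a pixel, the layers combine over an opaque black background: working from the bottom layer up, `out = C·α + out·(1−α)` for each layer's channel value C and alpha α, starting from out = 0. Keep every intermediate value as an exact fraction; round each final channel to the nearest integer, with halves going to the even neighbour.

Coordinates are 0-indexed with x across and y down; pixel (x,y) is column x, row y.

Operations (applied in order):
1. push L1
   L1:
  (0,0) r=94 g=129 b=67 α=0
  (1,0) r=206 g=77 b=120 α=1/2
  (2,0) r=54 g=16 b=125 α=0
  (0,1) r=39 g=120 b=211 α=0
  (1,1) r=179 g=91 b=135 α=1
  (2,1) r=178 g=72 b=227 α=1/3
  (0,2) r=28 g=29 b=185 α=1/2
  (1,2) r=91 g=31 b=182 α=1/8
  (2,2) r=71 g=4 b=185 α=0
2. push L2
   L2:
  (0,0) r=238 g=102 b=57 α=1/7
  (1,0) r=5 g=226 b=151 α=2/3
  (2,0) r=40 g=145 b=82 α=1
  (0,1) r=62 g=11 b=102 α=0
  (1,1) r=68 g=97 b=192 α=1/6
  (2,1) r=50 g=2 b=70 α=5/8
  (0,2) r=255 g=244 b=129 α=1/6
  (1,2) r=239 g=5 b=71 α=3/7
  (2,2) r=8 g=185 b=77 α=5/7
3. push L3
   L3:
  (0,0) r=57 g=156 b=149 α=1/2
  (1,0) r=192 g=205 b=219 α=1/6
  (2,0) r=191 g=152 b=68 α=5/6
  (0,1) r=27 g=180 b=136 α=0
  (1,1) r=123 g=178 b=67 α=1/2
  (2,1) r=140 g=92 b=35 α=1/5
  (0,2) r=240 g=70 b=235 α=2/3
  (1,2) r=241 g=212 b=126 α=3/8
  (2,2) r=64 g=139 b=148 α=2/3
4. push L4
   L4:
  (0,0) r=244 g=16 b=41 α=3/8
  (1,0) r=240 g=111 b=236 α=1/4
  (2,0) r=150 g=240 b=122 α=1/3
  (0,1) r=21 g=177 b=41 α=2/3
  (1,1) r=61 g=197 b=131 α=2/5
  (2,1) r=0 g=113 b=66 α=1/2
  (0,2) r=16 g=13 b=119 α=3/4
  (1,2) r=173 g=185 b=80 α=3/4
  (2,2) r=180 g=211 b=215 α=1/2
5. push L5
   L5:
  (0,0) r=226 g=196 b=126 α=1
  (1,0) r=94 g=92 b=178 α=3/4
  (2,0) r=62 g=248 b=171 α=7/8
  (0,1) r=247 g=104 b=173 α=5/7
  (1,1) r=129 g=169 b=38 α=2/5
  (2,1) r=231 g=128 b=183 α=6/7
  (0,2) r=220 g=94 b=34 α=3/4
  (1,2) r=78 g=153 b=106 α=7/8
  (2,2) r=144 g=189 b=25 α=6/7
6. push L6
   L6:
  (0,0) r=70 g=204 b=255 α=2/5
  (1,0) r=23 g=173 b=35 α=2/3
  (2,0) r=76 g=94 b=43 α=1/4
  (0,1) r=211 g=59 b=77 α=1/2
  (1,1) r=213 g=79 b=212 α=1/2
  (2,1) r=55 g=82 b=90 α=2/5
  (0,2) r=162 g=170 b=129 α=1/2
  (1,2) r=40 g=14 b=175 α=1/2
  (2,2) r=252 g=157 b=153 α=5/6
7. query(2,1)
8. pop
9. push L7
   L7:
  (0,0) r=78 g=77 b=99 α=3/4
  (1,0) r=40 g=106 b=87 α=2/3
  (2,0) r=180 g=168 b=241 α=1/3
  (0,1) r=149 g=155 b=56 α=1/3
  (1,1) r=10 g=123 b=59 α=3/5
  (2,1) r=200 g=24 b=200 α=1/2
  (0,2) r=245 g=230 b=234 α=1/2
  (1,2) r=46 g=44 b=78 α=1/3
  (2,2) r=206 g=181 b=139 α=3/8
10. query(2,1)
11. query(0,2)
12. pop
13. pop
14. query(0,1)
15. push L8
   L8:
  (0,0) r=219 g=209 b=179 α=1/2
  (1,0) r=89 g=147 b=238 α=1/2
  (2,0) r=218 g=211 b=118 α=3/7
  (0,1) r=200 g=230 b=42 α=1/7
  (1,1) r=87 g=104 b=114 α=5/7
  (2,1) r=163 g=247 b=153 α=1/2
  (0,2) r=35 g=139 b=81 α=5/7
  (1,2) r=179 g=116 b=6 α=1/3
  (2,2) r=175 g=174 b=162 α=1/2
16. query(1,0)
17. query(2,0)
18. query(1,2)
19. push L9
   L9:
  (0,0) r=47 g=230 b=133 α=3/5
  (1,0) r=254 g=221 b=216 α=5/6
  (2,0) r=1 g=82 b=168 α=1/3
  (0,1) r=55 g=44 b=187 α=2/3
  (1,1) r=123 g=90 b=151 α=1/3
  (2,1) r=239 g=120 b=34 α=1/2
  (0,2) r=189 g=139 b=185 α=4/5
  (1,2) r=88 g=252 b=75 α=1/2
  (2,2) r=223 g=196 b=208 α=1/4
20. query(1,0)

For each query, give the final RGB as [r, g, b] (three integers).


query (2,1) [L1,L2,L3,L4,L5,L6] — begin 0,0,0
L1 α=1/3: [178/3, 24, 227/3]
L2 α=5/8: [107/2, 41/4, 577/8]
L3 α=1/5: [354/5, 133/5, 647/10]
L4 α=1/2: [177/5, 349/5, 1307/20]
L5 α=6/7: [7107/35, 4189/35, 23267/140]
L6 α=2/5: [25171/175, 18307/175, 95001/700]
= [144, 105, 136]

(2,1) stack=L1,L2,L3,L4,L5,L7; from [0,0,0]:
after L1 α=1/3: [178/3, 24, 227/3]
after L2 α=5/8: [107/2, 41/4, 577/8]
after L3 α=1/5: [354/5, 133/5, 647/10]
after L4 α=1/2: [177/5, 349/5, 1307/20]
after L5 α=6/7: [7107/35, 4189/35, 23267/140]
after L7 α=1/2: [14107/70, 5029/70, 51267/280]
→ [202, 72, 183]

query (0,2) [L1,L2,L3,L4,L5,L7] — begin 0,0,0
L1 α=1/2: [14, 29/2, 185/2]
L2 α=1/6: [325/6, 211/4, 1183/12]
L3 α=2/3: [3205/18, 257/4, 6823/36]
L4 α=3/4: [4069/72, 413/16, 19675/144]
L5 α=3/4: [51589/288, 4925/64, 34363/576]
L7 α=1/2: [122149/576, 19645/128, 169147/1152]
= [212, 153, 147]

at x=0,y=1 over L1,L2,L3,L4:
L1 α=0: [0, 0, 0]
L2 α=0: [0, 0, 0]
L3 α=0: [0, 0, 0]
L4 α=2/3: [14, 118, 82/3]
→ [14, 118, 27]

at x=1,y=0 over L1,L2,L3,L4,L8:
+L1 (α=1/2) → [103, 77/2, 60]
+L2 (α=2/3) → [113/3, 327/2, 362/3]
+L3 (α=1/6) → [1141/18, 2045/12, 2467/18]
+L4 (α=1/4) → [2581/24, 2489/16, 3883/24]
+L8 (α=1/2) → [4717/48, 4841/32, 9595/48]
= [98, 151, 200]

at x=2,y=0 over L1,L2,L3,L4,L8:
L1 α=0: [0, 0, 0]
L2 α=1: [40, 145, 82]
L3 α=5/6: [995/6, 905/6, 211/3]
L4 α=1/3: [1445/9, 1625/9, 788/9]
L8 α=3/7: [11666/63, 12197/63, 6338/63]
= [185, 194, 101]

query (1,2) [L1,L2,L3,L4,L8] — begin 0,0,0
L1 α=1/8: [91/8, 31/8, 91/4]
L2 α=3/7: [1525/14, 61/14, 304/7]
L3 α=3/8: [17747/112, 9209/112, 2083/28]
L4 α=3/4: [75875/448, 71369/448, 8803/112]
L8 α=1/3: [38657/224, 32451/224, 9139/168]
rounded: [173, 145, 54]

(1,0) stack=L1,L2,L3,L4,L8,L9; from [0,0,0]:
+L1 (α=1/2) → [103, 77/2, 60]
+L2 (α=2/3) → [113/3, 327/2, 362/3]
+L3 (α=1/6) → [1141/18, 2045/12, 2467/18]
+L4 (α=1/4) → [2581/24, 2489/16, 3883/24]
+L8 (α=1/2) → [4717/48, 4841/32, 9595/48]
+L9 (α=5/6) → [65677/288, 40201/192, 61435/288]
= [228, 209, 213]


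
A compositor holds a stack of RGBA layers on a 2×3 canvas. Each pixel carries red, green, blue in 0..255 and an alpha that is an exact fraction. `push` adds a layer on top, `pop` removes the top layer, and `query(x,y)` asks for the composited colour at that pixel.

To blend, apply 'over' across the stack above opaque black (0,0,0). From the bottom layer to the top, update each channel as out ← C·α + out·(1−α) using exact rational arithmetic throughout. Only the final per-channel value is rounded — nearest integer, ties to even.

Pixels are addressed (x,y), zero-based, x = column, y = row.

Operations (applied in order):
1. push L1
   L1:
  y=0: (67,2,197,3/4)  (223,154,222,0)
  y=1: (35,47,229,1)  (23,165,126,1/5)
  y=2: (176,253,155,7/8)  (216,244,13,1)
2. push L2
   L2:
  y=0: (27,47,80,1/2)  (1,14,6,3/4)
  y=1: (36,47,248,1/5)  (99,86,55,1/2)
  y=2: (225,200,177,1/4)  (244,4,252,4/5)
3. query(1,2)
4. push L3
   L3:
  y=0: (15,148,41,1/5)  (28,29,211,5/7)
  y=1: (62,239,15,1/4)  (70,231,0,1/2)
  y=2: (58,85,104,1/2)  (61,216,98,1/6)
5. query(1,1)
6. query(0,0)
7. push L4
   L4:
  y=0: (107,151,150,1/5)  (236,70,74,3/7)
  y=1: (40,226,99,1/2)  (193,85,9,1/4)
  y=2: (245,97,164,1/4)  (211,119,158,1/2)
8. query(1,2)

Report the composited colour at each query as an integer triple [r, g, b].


at x=1,y=2 over L1,L2:
L1 α=1: [216, 244, 13]
L2 α=4/5: [1192/5, 52, 1021/5]
= [238, 52, 204]

(1,1) stack=L1,L2,L3; from [0,0,0]:
L1 α=1/5: [23/5, 33, 126/5]
L2 α=1/2: [259/5, 119/2, 401/10]
L3 α=1/2: [609/10, 581/4, 401/20]
→ [61, 145, 20]

(0,0) stack=L1,L2,L3; from [0,0,0]:
after L1 α=3/4: [201/4, 3/2, 591/4]
after L2 α=1/2: [309/8, 97/4, 911/8]
after L3 α=1/5: [339/10, 49, 993/10]
→ [34, 49, 99]

at x=1,y=2 over L1,L2,L3,L4:
after L1 α=1: [216, 244, 13]
after L2 α=4/5: [1192/5, 52, 1021/5]
after L3 α=1/6: [1253/6, 238/3, 373/2]
after L4 α=1/2: [2519/12, 595/6, 689/4]
→ [210, 99, 172]


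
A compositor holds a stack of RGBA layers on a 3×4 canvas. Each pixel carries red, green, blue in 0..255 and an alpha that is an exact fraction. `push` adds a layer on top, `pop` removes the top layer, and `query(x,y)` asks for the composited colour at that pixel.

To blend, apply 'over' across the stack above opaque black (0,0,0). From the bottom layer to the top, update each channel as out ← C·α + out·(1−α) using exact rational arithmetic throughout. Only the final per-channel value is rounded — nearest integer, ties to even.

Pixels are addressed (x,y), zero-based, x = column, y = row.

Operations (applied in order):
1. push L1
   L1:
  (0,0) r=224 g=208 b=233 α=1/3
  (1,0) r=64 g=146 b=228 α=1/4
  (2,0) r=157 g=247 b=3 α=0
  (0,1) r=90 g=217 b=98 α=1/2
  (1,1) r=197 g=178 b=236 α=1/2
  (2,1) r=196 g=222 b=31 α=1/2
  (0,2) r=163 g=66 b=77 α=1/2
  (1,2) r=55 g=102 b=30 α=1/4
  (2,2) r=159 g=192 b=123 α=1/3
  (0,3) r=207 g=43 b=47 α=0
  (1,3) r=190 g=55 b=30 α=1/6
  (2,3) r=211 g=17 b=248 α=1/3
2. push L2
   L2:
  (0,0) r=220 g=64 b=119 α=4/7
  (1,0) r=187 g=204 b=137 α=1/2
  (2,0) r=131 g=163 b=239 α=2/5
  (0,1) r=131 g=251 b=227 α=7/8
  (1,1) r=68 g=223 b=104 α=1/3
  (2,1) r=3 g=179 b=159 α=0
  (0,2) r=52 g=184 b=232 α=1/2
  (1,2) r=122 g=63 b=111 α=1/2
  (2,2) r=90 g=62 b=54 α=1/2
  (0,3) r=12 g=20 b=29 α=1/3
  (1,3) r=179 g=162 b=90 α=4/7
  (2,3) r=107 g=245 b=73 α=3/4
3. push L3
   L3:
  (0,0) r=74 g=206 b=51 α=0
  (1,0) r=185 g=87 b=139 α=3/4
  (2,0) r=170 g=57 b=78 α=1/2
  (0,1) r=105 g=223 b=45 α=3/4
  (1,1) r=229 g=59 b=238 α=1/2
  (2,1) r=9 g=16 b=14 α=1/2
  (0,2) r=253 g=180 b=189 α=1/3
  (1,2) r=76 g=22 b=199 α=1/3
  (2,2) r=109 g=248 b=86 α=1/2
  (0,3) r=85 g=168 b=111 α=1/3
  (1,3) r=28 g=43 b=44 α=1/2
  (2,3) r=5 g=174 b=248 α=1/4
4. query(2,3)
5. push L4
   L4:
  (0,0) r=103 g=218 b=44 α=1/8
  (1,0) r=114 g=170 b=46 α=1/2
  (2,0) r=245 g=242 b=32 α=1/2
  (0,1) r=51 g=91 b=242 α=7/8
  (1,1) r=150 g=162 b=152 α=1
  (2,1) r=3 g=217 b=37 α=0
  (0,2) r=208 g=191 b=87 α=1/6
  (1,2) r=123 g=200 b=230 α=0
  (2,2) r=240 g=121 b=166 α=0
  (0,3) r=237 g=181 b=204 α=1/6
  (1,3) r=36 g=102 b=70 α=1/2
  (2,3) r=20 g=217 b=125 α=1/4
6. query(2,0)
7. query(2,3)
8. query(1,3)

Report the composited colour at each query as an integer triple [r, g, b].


query (2,3) [L1,L2,L3] — begin 0,0,0
after L1 α=1/3: [211/3, 17/3, 248/3]
after L2 α=3/4: [587/6, 1111/6, 905/12]
after L3 α=1/4: [597/8, 1459/8, 1897/16]
rounded: [75, 182, 119]

at x=2,y=0 over L1,L2,L3,L4:
L1 α=0: [0, 0, 0]
L2 α=2/5: [262/5, 326/5, 478/5]
L3 α=1/2: [556/5, 611/10, 434/5]
L4 α=1/2: [1781/10, 3031/20, 297/5]
rounded: [178, 152, 59]

query (2,3) [L1,L2,L3,L4] — begin 0,0,0
+L1 (α=1/3) → [211/3, 17/3, 248/3]
+L2 (α=3/4) → [587/6, 1111/6, 905/12]
+L3 (α=1/4) → [597/8, 1459/8, 1897/16]
+L4 (α=1/4) → [1951/32, 6113/32, 7691/64]
→ [61, 191, 120]

(1,3) stack=L1,L2,L3,L4; from [0,0,0]:
L1 α=1/6: [95/3, 55/6, 5]
L2 α=4/7: [811/7, 193/2, 375/7]
L3 α=1/2: [1007/14, 279/4, 683/14]
L4 α=1/2: [1511/28, 687/8, 1663/28]
= [54, 86, 59]


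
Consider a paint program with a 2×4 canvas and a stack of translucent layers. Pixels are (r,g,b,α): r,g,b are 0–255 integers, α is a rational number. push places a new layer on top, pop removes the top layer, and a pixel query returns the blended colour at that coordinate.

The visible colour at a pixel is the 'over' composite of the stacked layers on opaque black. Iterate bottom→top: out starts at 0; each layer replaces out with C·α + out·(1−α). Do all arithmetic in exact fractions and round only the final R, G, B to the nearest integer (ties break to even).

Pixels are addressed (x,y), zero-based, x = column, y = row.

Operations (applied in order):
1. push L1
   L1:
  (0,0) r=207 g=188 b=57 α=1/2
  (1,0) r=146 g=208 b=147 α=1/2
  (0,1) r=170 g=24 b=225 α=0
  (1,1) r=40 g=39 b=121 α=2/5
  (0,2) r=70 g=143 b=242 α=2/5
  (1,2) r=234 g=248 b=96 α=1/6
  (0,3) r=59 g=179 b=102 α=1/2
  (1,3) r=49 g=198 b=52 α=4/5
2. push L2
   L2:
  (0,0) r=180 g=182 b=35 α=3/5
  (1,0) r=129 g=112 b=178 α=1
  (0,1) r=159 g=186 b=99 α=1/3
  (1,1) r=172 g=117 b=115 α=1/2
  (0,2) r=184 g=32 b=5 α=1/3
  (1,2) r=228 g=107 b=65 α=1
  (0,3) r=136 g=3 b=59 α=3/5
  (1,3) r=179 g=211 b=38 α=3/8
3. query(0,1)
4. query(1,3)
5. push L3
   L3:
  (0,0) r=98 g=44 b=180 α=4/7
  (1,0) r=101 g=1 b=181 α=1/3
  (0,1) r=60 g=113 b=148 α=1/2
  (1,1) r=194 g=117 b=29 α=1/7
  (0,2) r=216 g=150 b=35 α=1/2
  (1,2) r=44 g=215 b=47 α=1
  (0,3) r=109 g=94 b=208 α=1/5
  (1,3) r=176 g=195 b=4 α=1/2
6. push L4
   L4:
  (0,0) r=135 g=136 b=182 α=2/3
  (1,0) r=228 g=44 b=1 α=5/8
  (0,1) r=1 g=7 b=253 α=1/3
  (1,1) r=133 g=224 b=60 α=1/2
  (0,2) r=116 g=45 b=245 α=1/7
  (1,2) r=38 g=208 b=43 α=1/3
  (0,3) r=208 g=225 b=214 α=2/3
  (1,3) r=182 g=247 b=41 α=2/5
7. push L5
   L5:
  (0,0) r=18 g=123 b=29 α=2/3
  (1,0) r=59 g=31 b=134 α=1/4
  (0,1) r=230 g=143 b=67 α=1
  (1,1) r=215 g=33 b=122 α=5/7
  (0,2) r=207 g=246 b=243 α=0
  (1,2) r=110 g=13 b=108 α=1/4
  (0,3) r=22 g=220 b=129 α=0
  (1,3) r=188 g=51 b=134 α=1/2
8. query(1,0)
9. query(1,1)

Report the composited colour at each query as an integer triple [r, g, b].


at x=0,y=1 over L1,L2:
+L1 (α=0) → [0, 0, 0]
+L2 (α=1/3) → [53, 62, 33]
rounded: [53, 62, 33]

at x=1,y=3 over L1,L2:
L1 α=4/5: [196/5, 792/5, 208/5]
L2 α=3/8: [733/8, 1425/8, 161/4]
= [92, 178, 40]

(1,0) stack=L1,L2,L3,L4,L5; from [0,0,0]:
L1 α=1/2: [73, 104, 147/2]
L2 α=1: [129, 112, 178]
L3 α=1/3: [359/3, 75, 179]
L4 α=5/8: [1499/8, 445/8, 271/4]
L5 α=1/4: [4969/32, 1583/32, 1349/16]
→ [155, 49, 84]

(1,1) stack=L1,L2,L3,L4,L5; from [0,0,0]:
L1 α=2/5: [16, 78/5, 242/5]
L2 α=1/2: [94, 663/10, 817/10]
L3 α=1/7: [758/7, 2574/35, 2596/35]
L4 α=1/2: [1689/14, 5207/35, 2348/35]
L5 α=5/7: [9214/49, 16189/245, 26046/245]
rounded: [188, 66, 106]


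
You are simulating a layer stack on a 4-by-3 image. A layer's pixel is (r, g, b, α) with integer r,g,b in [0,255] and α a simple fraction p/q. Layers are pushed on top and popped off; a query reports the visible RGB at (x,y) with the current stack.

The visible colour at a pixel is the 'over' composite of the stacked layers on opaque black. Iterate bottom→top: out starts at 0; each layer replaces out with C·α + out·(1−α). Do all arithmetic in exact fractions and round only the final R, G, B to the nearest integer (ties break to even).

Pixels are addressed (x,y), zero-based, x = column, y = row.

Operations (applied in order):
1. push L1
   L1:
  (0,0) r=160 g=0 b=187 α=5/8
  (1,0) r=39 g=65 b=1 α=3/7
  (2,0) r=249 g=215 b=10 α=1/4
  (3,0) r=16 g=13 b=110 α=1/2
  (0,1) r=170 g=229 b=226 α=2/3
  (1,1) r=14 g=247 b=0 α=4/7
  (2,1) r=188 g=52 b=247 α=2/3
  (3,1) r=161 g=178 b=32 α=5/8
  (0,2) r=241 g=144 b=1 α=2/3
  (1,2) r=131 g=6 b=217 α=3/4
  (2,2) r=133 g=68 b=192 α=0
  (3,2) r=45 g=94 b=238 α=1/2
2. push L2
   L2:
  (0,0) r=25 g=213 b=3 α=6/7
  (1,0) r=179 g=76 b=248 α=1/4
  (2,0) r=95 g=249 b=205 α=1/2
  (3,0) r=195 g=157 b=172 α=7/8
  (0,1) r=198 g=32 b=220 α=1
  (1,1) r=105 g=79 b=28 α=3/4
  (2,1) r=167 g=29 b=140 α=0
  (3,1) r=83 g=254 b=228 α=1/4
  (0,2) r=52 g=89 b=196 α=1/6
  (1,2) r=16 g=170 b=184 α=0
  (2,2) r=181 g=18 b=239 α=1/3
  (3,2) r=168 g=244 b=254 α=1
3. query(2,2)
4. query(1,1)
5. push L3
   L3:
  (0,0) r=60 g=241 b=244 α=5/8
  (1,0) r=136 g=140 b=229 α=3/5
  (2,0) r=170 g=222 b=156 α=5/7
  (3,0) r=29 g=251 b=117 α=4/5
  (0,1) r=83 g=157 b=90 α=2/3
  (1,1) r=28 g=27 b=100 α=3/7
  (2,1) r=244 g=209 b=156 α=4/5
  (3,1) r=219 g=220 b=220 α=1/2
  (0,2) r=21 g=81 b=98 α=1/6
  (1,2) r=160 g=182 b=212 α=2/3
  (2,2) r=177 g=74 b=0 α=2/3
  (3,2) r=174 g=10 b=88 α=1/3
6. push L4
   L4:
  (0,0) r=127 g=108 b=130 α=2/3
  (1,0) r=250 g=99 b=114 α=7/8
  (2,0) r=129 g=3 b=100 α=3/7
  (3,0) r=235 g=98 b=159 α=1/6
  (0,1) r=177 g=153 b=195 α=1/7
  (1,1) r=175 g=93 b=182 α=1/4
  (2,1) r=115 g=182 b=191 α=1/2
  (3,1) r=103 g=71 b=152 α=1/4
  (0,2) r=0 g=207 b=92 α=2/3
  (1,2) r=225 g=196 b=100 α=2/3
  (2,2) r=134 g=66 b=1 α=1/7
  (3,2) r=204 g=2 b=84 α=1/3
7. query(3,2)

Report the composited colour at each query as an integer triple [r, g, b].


(2,2) stack=L1,L2; from [0,0,0]:
L1 α=0: [0, 0, 0]
L2 α=1/3: [181/3, 6, 239/3]
= [60, 6, 80]

at x=1,y=1 over L1,L2:
after L1 α=4/7: [8, 988/7, 0]
after L2 α=3/4: [323/4, 2647/28, 21]
= [81, 95, 21]

(3,2) stack=L1,L2,L3,L4; from [0,0,0]:
L1 α=1/2: [45/2, 47, 119]
L2 α=1: [168, 244, 254]
L3 α=1/3: [170, 166, 596/3]
L4 α=1/3: [544/3, 334/3, 1444/9]
= [181, 111, 160]


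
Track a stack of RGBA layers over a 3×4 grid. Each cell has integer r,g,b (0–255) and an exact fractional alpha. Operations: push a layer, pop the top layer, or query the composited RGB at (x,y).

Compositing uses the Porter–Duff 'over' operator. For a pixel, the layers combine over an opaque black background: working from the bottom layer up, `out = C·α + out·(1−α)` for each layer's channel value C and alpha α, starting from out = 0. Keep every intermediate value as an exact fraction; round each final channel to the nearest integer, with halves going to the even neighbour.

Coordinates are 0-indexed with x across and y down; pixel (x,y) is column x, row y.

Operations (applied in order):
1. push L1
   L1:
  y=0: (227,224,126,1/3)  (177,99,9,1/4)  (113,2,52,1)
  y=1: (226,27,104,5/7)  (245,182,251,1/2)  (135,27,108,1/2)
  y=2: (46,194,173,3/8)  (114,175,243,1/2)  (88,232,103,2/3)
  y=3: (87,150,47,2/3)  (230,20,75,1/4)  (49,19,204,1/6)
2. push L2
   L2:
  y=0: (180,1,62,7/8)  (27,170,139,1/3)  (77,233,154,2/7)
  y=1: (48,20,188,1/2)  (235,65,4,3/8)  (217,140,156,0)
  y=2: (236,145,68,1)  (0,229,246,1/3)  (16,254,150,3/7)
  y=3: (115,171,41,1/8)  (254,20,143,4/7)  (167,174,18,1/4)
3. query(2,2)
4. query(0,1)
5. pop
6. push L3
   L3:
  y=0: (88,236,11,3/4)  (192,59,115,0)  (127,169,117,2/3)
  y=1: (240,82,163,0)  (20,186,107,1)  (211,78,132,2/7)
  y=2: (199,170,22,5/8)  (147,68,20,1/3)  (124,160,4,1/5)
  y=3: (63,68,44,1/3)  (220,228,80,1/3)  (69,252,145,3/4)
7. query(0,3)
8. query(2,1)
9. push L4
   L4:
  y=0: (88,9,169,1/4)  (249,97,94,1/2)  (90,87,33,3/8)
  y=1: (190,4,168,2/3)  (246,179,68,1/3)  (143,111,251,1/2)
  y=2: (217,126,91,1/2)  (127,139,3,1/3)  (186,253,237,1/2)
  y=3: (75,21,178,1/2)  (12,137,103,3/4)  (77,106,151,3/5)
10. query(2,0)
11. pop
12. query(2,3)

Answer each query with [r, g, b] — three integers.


(2,2) stack=L1,L2; from [0,0,0]:
+L1 (α=2/3) → [176/3, 464/3, 206/3]
+L2 (α=3/7) → [848/21, 4142/21, 2174/21]
→ [40, 197, 104]

query (0,1) [L1,L2] — begin 0,0,0
after L1 α=5/7: [1130/7, 135/7, 520/7]
after L2 α=1/2: [733/7, 275/14, 918/7]
rounded: [105, 20, 131]

at x=0,y=3 over L1,L3:
+L1 (α=2/3) → [58, 100, 94/3]
+L3 (α=1/3) → [179/3, 268/3, 320/9]
= [60, 89, 36]

(2,1) stack=L1,L3; from [0,0,0]:
after L1 α=1/2: [135/2, 27/2, 54]
after L3 α=2/7: [217/2, 447/14, 534/7]
= [108, 32, 76]

(2,0) stack=L1,L3,L4; from [0,0,0]:
+L1 (α=1) → [113, 2, 52]
+L3 (α=2/3) → [367/3, 340/3, 286/3]
+L4 (α=3/8) → [2645/24, 2483/24, 1727/24]
→ [110, 103, 72]

at x=2,y=3 over L1,L3:
L1 α=1/6: [49/6, 19/6, 34]
L3 α=3/4: [1291/24, 4555/24, 469/4]
= [54, 190, 117]


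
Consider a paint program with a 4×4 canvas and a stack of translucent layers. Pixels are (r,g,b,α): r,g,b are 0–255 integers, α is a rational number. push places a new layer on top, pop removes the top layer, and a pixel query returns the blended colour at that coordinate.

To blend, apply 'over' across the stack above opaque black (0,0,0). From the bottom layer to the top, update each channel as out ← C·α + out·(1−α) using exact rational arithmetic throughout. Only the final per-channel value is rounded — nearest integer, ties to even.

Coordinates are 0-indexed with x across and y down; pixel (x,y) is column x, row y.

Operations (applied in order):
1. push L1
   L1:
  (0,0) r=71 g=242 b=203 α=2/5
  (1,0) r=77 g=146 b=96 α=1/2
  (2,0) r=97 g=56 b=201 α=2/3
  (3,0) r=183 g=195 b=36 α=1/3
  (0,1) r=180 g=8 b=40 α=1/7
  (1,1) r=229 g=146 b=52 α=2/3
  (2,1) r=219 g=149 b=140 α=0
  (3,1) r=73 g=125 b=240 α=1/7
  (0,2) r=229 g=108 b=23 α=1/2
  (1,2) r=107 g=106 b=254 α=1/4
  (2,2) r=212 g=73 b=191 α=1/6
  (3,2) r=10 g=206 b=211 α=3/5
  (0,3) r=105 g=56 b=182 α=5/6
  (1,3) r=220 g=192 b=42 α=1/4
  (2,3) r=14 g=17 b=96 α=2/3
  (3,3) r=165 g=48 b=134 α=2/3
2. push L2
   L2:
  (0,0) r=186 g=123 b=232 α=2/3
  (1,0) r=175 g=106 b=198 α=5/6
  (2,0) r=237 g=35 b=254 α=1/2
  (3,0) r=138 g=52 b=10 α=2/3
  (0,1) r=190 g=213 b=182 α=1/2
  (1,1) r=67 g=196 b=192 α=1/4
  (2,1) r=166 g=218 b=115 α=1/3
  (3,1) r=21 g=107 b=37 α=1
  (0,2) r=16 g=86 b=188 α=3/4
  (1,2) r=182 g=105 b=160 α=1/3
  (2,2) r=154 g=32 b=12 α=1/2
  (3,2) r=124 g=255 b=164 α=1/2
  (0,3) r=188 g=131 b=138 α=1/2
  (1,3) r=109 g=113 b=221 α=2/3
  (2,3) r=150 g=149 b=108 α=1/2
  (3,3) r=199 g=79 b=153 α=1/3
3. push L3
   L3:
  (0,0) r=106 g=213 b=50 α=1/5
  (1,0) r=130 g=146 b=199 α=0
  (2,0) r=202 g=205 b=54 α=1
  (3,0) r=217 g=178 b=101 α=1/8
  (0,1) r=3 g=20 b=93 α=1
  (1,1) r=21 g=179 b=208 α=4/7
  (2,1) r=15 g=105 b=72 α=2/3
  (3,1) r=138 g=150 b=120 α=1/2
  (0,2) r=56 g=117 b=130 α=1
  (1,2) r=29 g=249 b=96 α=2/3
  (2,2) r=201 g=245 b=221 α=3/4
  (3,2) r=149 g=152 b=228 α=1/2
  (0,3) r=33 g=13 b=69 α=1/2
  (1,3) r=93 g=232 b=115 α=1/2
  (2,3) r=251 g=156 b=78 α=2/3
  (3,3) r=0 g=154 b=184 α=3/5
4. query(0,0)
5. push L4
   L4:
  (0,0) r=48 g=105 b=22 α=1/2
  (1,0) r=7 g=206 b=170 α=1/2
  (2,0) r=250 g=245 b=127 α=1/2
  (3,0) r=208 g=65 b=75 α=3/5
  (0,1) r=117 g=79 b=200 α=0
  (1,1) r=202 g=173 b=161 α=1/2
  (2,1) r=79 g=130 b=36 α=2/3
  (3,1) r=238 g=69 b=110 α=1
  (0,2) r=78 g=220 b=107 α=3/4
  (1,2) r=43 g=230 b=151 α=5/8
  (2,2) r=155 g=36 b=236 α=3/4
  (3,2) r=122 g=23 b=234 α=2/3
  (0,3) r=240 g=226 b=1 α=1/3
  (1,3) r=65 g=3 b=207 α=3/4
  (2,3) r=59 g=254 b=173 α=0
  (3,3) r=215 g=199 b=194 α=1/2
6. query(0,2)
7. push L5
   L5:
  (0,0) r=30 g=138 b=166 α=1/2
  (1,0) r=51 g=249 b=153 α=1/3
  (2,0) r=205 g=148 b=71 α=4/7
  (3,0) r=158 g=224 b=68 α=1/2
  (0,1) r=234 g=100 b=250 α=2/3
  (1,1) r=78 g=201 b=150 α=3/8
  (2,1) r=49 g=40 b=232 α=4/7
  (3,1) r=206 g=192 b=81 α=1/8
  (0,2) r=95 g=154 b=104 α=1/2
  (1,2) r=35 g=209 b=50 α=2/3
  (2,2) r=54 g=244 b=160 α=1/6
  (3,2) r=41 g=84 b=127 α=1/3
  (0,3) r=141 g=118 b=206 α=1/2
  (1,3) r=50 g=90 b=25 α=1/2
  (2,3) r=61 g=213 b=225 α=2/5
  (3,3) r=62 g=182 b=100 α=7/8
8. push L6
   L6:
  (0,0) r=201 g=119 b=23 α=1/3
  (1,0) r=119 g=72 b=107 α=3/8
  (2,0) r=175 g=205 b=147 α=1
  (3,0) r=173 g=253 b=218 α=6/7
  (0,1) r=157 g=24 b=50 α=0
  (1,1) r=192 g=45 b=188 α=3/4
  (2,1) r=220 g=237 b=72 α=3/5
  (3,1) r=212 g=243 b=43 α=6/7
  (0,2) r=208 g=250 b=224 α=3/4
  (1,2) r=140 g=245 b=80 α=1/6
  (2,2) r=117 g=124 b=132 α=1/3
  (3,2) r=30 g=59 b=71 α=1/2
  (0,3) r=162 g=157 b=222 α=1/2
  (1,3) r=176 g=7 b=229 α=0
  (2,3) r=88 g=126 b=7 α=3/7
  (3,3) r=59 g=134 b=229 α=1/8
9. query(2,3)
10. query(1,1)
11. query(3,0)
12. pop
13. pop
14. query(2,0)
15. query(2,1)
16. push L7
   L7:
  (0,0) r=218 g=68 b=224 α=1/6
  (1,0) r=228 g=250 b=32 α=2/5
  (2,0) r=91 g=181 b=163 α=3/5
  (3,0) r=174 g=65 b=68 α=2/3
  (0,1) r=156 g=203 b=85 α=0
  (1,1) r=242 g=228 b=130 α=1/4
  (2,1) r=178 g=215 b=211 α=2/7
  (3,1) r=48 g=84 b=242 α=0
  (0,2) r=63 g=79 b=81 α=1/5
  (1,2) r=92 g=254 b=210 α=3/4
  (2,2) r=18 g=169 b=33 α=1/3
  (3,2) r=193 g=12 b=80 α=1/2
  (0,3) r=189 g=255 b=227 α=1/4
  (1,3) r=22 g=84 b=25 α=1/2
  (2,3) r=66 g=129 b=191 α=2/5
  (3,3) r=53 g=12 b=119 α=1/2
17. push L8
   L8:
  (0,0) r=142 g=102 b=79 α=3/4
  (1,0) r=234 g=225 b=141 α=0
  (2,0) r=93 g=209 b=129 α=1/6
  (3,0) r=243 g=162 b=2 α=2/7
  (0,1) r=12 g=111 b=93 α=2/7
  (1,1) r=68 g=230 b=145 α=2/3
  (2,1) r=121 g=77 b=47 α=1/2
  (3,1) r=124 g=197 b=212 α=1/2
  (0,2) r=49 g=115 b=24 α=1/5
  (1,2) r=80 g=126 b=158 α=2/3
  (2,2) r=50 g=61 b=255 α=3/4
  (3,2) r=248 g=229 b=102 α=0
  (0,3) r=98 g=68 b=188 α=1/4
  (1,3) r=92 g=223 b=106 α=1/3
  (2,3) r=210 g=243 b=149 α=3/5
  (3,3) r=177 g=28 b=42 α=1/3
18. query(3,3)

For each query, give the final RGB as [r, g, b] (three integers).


(0,0) stack=L1,L2,L3; from [0,0,0]:
+L1 (α=2/5) → [142/5, 484/5, 406/5]
+L2 (α=2/3) → [2002/15, 1714/15, 2726/15]
+L3 (α=1/5) → [9598/75, 10051/75, 11654/75]
rounded: [128, 134, 155]

(0,2) stack=L1,L2,L3,L4; from [0,0,0]:
after L1 α=1/2: [229/2, 54, 23/2]
after L2 α=3/4: [325/8, 78, 1151/8]
after L3 α=1: [56, 117, 130]
after L4 α=3/4: [145/2, 777/4, 451/4]
= [72, 194, 113]

(2,3) stack=L1,L2,L3,L4,L5,L6; from [0,0,0]:
+L1 (α=2/3) → [28/3, 34/3, 64]
+L2 (α=1/2) → [239/3, 481/6, 86]
+L3 (α=2/3) → [1745/9, 2353/18, 242/3]
+L4 (α=0) → [1745/9, 2353/18, 242/3]
+L5 (α=2/5) → [2111/15, 4909/30, 692/5]
+L6 (α=3/7) → [1772/15, 15488/105, 2873/35]
→ [118, 148, 82]

at x=1,y=1 over L1,L2,L3,L4,L5,L6:
+L1 (α=2/3) → [458/3, 292/3, 104/3]
+L2 (α=1/4) → [525/4, 122, 74]
+L3 (α=4/7) → [273/4, 1082/7, 1054/7]
+L4 (α=1/2) → [1081/8, 2293/14, 2181/14]
+L5 (α=3/8) → [7277/64, 19907/112, 17205/112]
+L6 (α=3/4) → [44141/256, 35027/448, 80373/448]
→ [172, 78, 179]

at x=3,y=0 over L1,L2,L3,L4,L5,L6:
L1 α=1/3: [61, 65, 12]
L2 α=2/3: [337/3, 169/3, 32/3]
L3 α=1/8: [1505/12, 1717/24, 527/24]
L4 α=3/5: [5249/30, 4057/60, 3227/60]
L5 α=1/2: [9989/60, 17497/120, 7307/120]
L6 α=6/7: [72269/420, 199657/840, 164267/840]
rounded: [172, 238, 196]

(2,0) stack=L1,L2,L3,L4; from [0,0,0]:
after L1 α=2/3: [194/3, 112/3, 134]
after L2 α=1/2: [905/6, 217/6, 194]
after L3 α=1: [202, 205, 54]
after L4 α=1/2: [226, 225, 181/2]
→ [226, 225, 90]

query (2,1) [L1,L2,L3,L4] — begin 0,0,0
after L1 α=0: [0, 0, 0]
after L2 α=1/3: [166/3, 218/3, 115/3]
after L3 α=2/3: [256/9, 848/9, 547/9]
after L4 α=2/3: [1678/27, 3188/27, 1195/27]
rounded: [62, 118, 44]

at x=3,y=3 over L1,L2,L3,L4,L7,L8:
after L1 α=2/3: [110, 32, 268/3]
after L2 α=1/3: [419/3, 143/3, 995/9]
after L3 α=3/5: [838/15, 1672/15, 6958/45]
after L4 α=1/2: [4063/30, 4657/30, 7844/45]
after L7 α=1/2: [5653/60, 5017/60, 13199/90]
after L8 α=1/3: [10963/90, 5857/90, 15089/135]
rounded: [122, 65, 112]


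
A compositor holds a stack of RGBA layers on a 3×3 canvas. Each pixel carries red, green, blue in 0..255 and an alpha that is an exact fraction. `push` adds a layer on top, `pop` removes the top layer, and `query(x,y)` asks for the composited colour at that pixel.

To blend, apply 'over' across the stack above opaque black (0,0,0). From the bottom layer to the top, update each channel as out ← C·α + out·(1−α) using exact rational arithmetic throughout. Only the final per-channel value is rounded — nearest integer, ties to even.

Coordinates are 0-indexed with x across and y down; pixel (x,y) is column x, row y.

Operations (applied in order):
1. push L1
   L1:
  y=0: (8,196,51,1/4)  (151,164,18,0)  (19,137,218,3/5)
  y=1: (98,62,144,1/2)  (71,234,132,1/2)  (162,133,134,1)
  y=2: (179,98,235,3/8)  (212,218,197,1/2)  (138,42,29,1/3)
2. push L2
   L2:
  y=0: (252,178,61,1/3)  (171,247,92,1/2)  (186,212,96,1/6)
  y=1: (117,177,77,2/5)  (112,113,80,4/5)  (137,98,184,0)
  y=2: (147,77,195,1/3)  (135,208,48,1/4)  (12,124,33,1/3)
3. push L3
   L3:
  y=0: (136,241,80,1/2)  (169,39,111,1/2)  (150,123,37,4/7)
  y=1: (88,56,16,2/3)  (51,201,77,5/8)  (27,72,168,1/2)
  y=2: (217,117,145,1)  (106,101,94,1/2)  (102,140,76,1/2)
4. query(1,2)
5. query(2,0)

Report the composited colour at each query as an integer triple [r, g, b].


query (1,2) [L1,L2,L3] — begin 0,0,0
+L1 (α=1/2) → [106, 109, 197/2]
+L2 (α=1/4) → [453/4, 535/4, 687/8]
+L3 (α=1/2) → [877/8, 939/8, 1439/16]
→ [110, 117, 90]

at x=2,y=0 over L1,L2,L3:
+L1 (α=3/5) → [57/5, 411/5, 654/5]
+L2 (α=1/6) → [81/2, 623/6, 125]
+L3 (α=4/7) → [1443/14, 1607/14, 523/7]
→ [103, 115, 75]
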